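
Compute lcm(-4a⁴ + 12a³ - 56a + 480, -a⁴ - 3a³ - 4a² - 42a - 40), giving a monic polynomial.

Repeated division with remainder:
  -4a⁴ + 12a³ - 56a + 480 = (4)(-a⁴ - 3a³ - 4a² - 42a - 40) + (24a³ + 16a² + 112a + 640)
  -a⁴ - 3a³ - 4a² - 42a - 40 = (-(1/24)a - 7/72)(24a³ + 16a² + 112a + 640) + ((20/9)a² - (40/9)a + 200/9)
  24a³ + 16a² + 112a + 640 = ((54/5)a + 144/5)((20/9)a² - (40/9)a + 200/9) + (0)
Last nonzero remainder: (20/9)a² - (40/9)a + 200/9. Dividing through by 20/9 gives the monic gcd a² - 2a + 10.
Then lcm(f, g) = f·g / gcd(f, g); expanding and making the result monic gives the answer.

a⁶ + 2a⁵ - 11a⁴ + 2a³ - 50a² - 544a - 480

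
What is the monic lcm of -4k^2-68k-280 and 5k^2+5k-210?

By polynomial division,
  -4k^2-68k-280 = (-4/5)(5k^2+5k-210) + (-64k-448)
  5k^2+5k-210 = (-(5/64)k+15/32)(-64k-448) + (0)
Last nonzero remainder: -64k-448. Dividing through by -64 gives the monic gcd k+7.
Then lcm(f, g) = f·g / gcd(f, g); expanding and making the result monic gives the answer.

k^3+11k^2-32k-420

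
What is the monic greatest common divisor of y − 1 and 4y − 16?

1

Euclidean algorithm in ℚ[y]:
  y − 1 = (1/4)(4y − 16) + (3)
  4y − 16 = ((4/3)y − 16/3)(3) + (0)
The last nonzero remainder is the constant 3, so the polynomials are coprime and gcd = 1.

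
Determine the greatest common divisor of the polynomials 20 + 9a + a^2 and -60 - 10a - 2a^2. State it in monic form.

1

Apply the Euclidean algorithm:
  a^2 + 9a + 20 = (-1/2)(-2a^2 - 10a - 60) + (4a - 10)
  -2a^2 - 10a - 60 = (-(1/2)a - 15/4)(4a - 10) + (-195/2)
  4a - 10 = (-(8/195)a + 4/39)(-195/2) + (0)
The last nonzero remainder is the constant -195/2, so the polynomials are coprime and gcd = 1.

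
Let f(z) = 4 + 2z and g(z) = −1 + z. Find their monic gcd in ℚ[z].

Euclidean algorithm in ℚ[z]:
  2z + 4 = (2)(z − 1) + (6)
  z − 1 = ((1/6)z − 1/6)(6) + (0)
The last nonzero remainder is the constant 6, so the polynomials are coprime and gcd = 1.

1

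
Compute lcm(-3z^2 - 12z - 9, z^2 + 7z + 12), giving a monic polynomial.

z^3 + 8z^2 + 19z + 12

Euclidean algorithm in ℚ[z]:
  -3z^2 - 12z - 9 = (-3)(z^2 + 7z + 12) + (9z + 27)
  z^2 + 7z + 12 = ((1/9)z + 4/9)(9z + 27) + (0)
Last nonzero remainder: 9z + 27. Dividing through by 9 gives the monic gcd z + 3.
Then lcm(f, g) = f·g / gcd(f, g); expanding and making the result monic gives the answer.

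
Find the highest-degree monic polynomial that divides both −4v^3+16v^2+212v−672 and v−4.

Euclidean algorithm in ℚ[v]:
  −4v^3+16v^2+212v−672 = (−4v^2+212)(v−4) + (176)
  v−4 = ((1/176)v−1/44)(176) + (0)
The last nonzero remainder is the constant 176, so the polynomials are coprime and gcd = 1.

1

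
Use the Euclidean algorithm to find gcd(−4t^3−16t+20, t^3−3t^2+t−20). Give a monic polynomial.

t^2+t+5

Apply the Euclidean algorithm:
  −4t^3−16t+20 = (−4)(t^3−3t^2+t−20) + (−12t^2−12t−60)
  t^3−3t^2+t−20 = (−(1/12)t+1/3)(−12t^2−12t−60) + (0)
Last nonzero remainder: −12t^2−12t−60. Dividing through by −12 gives the monic gcd t^2+t+5.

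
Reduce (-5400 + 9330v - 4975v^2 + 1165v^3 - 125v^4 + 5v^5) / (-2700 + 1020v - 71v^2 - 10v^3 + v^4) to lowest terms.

By polynomial division,
  5v^5 - 125v^4 + 1165v^3 - 4975v^2 + 9330v - 5400 = (5v - 75)(v^4 - 10v^3 - 71v^2 + 1020v - 2700) + (770v^3 - 15400v^2 + 99330v - 207900)
  v^4 - 10v^3 - 71v^2 + 1020v - 2700 = ((1/770)v + 1/77)(770v^3 - 15400v^2 + 99330v - 207900) + (0)
Last nonzero remainder: 770v^3 - 15400v^2 + 99330v - 207900. Dividing through by 770 gives the monic gcd v^3 - 20v^2 + 129v - 270.
Cancel v^3 - 20v^2 + 129v - 270 from numerator and denominator to get the reduced form.

(20 - 25v + 5v^2)/(10 + v)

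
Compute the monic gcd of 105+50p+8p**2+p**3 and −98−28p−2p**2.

1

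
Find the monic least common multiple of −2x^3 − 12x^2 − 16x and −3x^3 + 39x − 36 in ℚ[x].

x^5 + 2x^4 − 13x^3 − 14x^2 + 24x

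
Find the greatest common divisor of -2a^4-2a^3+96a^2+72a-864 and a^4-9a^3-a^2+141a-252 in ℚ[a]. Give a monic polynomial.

Repeated division with remainder:
  -2a^4-2a^3+96a^2+72a-864 = (-2)(a^4-9a^3-a^2+141a-252) + (-20a^3+94a^2+354a-1368)
  a^4-9a^3-a^2+141a-252 = (-(1/20)a+43/200)(-20a^3+94a^2+354a-1368) + (-(351/100)a^2-(351/100)a+1053/25)
  -20a^3+94a^2+354a-1368 = ((2000/351)a-3800/117)(-(351/100)a^2-(351/100)a+1053/25) + (0)
Last nonzero remainder: -(351/100)a^2-(351/100)a+1053/25. Dividing through by -351/100 gives the monic gcd a^2+a-12.

a^2+a-12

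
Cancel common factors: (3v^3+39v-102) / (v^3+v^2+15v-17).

Euclidean algorithm in ℚ[v]:
  3v^3+39v-102 = (3)(v^3+v^2+15v-17) + (-3v^2-6v-51)
  v^3+v^2+15v-17 = (-(1/3)v+1/3)(-3v^2-6v-51) + (0)
Last nonzero remainder: -3v^2-6v-51. Dividing through by -3 gives the monic gcd v^2+2v+17.
Cancel v^2+2v+17 from numerator and denominator to get the reduced form.

(3v-6)/(v-1)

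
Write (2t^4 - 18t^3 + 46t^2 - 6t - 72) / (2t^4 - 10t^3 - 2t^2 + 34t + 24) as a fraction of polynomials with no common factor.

(t - 3)/(t + 1)

Repeated division with remainder:
  2t^4 - 18t^3 + 46t^2 - 6t - 72 = (2t^4 - 10t^3 - 2t^2 + 34t + 24) + (-8t^3 + 48t^2 - 40t - 96)
  2t^4 - 10t^3 - 2t^2 + 34t + 24 = (-(1/4)t - 1/4)(-8t^3 + 48t^2 - 40t - 96) + (0)
Last nonzero remainder: -8t^3 + 48t^2 - 40t - 96. Dividing through by -8 gives the monic gcd t^3 - 6t^2 + 5t + 12.
Cancel t^3 - 6t^2 + 5t + 12 from numerator and denominator to get the reduced form.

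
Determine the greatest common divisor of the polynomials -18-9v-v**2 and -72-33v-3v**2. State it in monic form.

3+v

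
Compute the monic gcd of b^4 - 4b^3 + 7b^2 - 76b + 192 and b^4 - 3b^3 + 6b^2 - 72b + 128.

b^3 - b^2 + 4b - 64

By polynomial division,
  b^4 - 4b^3 + 7b^2 - 76b + 192 = (b^4 - 3b^3 + 6b^2 - 72b + 128) + (-b^3 + b^2 - 4b + 64)
  b^4 - 3b^3 + 6b^2 - 72b + 128 = (-b + 2)(-b^3 + b^2 - 4b + 64) + (0)
Last nonzero remainder: -b^3 + b^2 - 4b + 64. Dividing through by -1 gives the monic gcd b^3 - b^2 + 4b - 64.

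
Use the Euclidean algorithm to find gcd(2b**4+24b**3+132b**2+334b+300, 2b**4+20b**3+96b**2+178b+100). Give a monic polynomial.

b**3+9b**2+39b+50

Repeated division with remainder:
  2b**4+24b**3+132b**2+334b+300 = (2b**4+20b**3+96b**2+178b+100) + (4b**3+36b**2+156b+200)
  2b**4+20b**3+96b**2+178b+100 = ((1/2)b+1/2)(4b**3+36b**2+156b+200) + (0)
Last nonzero remainder: 4b**3+36b**2+156b+200. Dividing through by 4 gives the monic gcd b**3+9b**2+39b+50.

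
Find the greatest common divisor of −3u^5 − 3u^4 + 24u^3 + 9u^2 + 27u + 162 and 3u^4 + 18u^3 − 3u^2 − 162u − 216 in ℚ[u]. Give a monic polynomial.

u^3 + 2u^2 − 9u − 18

Euclidean algorithm in ℚ[u]:
  −3u^5 − 3u^4 + 24u^3 + 9u^2 + 27u + 162 = (−u + 5)(3u^4 + 18u^3 − 3u^2 − 162u − 216) + (−69u^3 − 138u^2 + 621u + 1242)
  3u^4 + 18u^3 − 3u^2 − 162u − 216 = (−(1/23)u − 4/23)(−69u^3 − 138u^2 + 621u + 1242) + (0)
Last nonzero remainder: −69u^3 − 138u^2 + 621u + 1242. Dividing through by −69 gives the monic gcd u^3 + 2u^2 − 9u − 18.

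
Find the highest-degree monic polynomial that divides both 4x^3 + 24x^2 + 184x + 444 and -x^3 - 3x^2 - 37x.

x^2 + 3x + 37

By polynomial division,
  4x^3 + 24x^2 + 184x + 444 = (-4)(-x^3 - 3x^2 - 37x) + (12x^2 + 36x + 444)
  -x^3 - 3x^2 - 37x = (-(1/12)x)(12x^2 + 36x + 444) + (0)
Last nonzero remainder: 12x^2 + 36x + 444. Dividing through by 12 gives the monic gcd x^2 + 3x + 37.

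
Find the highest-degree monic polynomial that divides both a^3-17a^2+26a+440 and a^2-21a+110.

a^2-21a+110

By polynomial division,
  a^3-17a^2+26a+440 = (a+4)(a^2-21a+110) + (0)
The last nonzero remainder a^2-21a+110 is already monic.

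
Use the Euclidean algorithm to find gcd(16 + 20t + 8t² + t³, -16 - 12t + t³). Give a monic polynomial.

Repeated division with remainder:
  t³ + 8t² + 20t + 16 = (t³ - 12t - 16) + (8t² + 32t + 32)
  t³ - 12t - 16 = ((1/8)t - 1/2)(8t² + 32t + 32) + (0)
Last nonzero remainder: 8t² + 32t + 32. Dividing through by 8 gives the monic gcd t² + 4t + 4.

4 + 4t + t²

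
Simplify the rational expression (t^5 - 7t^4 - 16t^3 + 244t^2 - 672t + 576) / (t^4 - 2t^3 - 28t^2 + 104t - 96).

(t^2 - 7t + 12)/(t - 2)

Euclidean algorithm in ℚ[t]:
  t^5 - 7t^4 - 16t^3 + 244t^2 - 672t + 576 = (t - 5)(t^4 - 2t^3 - 28t^2 + 104t - 96) + (2t^3 - 56t + 96)
  t^4 - 2t^3 - 28t^2 + 104t - 96 = ((1/2)t - 1)(2t^3 - 56t + 96) + (0)
Last nonzero remainder: 2t^3 - 56t + 96. Dividing through by 2 gives the monic gcd t^3 - 28t + 48.
Cancel t^3 - 28t + 48 from numerator and denominator to get the reduced form.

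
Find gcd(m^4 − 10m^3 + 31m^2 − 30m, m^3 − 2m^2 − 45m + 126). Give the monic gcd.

m − 3

By polynomial division,
  m^4 − 10m^3 + 31m^2 − 30m = (m − 8)(m^3 − 2m^2 − 45m + 126) + (60m^2 − 516m + 1008)
  m^3 − 2m^2 − 45m + 126 = ((1/60)m + 11/100)(60m^2 − 516m + 1008) + (−(126/25)m + 378/25)
  60m^2 − 516m + 1008 = (−(250/21)m + 200/3)(−(126/25)m + 378/25) + (0)
Last nonzero remainder: −(126/25)m + 378/25. Dividing through by −126/25 gives the monic gcd m − 3.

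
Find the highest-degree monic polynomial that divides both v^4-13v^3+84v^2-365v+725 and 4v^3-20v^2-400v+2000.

v-5

By polynomial division,
  v^4-13v^3+84v^2-365v+725 = ((1/4)v-2)(4v^3-20v^2-400v+2000) + (144v^2-1665v+4725)
  4v^3-20v^2-400v+2000 = ((1/36)v+35/192)(144v^2-1665v+4725) + (-(14575/64)v+72875/64)
  144v^2-1665v+4725 = (-(9216/14575)v+12096/2915)(-(14575/64)v+72875/64) + (0)
Last nonzero remainder: -(14575/64)v+72875/64. Dividing through by -14575/64 gives the monic gcd v-5.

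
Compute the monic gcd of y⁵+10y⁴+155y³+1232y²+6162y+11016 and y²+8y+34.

y²+8y+34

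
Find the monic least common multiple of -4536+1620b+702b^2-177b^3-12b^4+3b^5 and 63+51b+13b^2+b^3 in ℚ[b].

Apply the Euclidean algorithm:
  3b^5-12b^4-177b^3+702b^2+1620b-4536 = (3b^2-51b+333)(b^3+13b^2+51b+63) + (-1215b^2-12150b-25515)
  b^3+13b^2+51b+63 = (-(1/1215)b-1/405)(-1215b^2-12150b-25515) + (0)
Last nonzero remainder: -1215b^2-12150b-25515. Dividing through by -1215 gives the monic gcd b^2+10b+21.
Then lcm(f, g) = f·g / gcd(f, g); expanding and making the result monic gives the answer.

-4536+108b+1242b^2+57b^3-71b^4-b^5+b^6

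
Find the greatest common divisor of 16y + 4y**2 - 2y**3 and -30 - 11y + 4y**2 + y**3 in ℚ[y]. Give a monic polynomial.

By polynomial division,
  -2y**3 + 4y**2 + 16y = (-2)(y**3 + 4y**2 - 11y - 30) + (12y**2 - 6y - 60)
  y**3 + 4y**2 - 11y - 30 = ((1/12)y + 3/8)(12y**2 - 6y - 60) + (-(15/4)y - 15/2)
  12y**2 - 6y - 60 = (-(16/5)y + 8)(-(15/4)y - 15/2) + (0)
Last nonzero remainder: -(15/4)y - 15/2. Dividing through by -15/4 gives the monic gcd y + 2.

2 + y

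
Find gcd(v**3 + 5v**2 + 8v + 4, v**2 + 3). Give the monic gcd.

By polynomial division,
  v**3 + 5v**2 + 8v + 4 = (v + 5)(v**2 + 3) + (5v - 11)
  v**2 + 3 = ((1/5)v + 11/25)(5v - 11) + (196/25)
  5v - 11 = ((125/196)v - 275/196)(196/25) + (0)
The last nonzero remainder is the constant 196/25, so the polynomials are coprime and gcd = 1.

1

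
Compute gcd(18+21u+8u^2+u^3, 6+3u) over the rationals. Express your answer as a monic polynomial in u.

2+u

By polynomial division,
  u^3+8u^2+21u+18 = ((1/3)u^2+2u+3)(3u+6) + (0)
Last nonzero remainder: 3u+6. Dividing through by 3 gives the monic gcd u+2.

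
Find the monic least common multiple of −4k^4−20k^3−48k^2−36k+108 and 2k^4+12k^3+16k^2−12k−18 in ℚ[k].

k^6+9k^5+35k^4+72k^3+45k^2−81k−81

Apply the Euclidean algorithm:
  −4k^4−20k^3−48k^2−36k+108 = (−2)(2k^4+12k^3+16k^2−12k−18) + (4k^3−16k^2−60k+72)
  2k^4+12k^3+16k^2−12k−18 = ((1/2)k+5)(4k^3−16k^2−60k+72) + (126k^2+252k−378)
  4k^3−16k^2−60k+72 = ((2/63)k−4/21)(126k^2+252k−378) + (0)
Last nonzero remainder: 126k^2+252k−378. Dividing through by 126 gives the monic gcd k^2+2k−3.
Then lcm(f, g) = f·g / gcd(f, g); expanding and making the result monic gives the answer.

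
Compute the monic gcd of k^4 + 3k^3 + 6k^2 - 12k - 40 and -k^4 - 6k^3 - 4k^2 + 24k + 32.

k^2 - 4

Apply the Euclidean algorithm:
  k^4 + 3k^3 + 6k^2 - 12k - 40 = (-1)(-k^4 - 6k^3 - 4k^2 + 24k + 32) + (-3k^3 + 2k^2 + 12k - 8)
  -k^4 - 6k^3 - 4k^2 + 24k + 32 = ((1/3)k + 20/9)(-3k^3 + 2k^2 + 12k - 8) + (-(112/9)k^2 + 448/9)
  -3k^3 + 2k^2 + 12k - 8 = ((27/112)k - 9/56)(-(112/9)k^2 + 448/9) + (0)
Last nonzero remainder: -(112/9)k^2 + 448/9. Dividing through by -112/9 gives the monic gcd k^2 - 4.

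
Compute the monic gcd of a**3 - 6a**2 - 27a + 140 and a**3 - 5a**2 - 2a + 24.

a - 4

Apply the Euclidean algorithm:
  a**3 - 6a**2 - 27a + 140 = (a**3 - 5a**2 - 2a + 24) + (-a**2 - 25a + 116)
  a**3 - 5a**2 - 2a + 24 = (-a + 30)(-a**2 - 25a + 116) + (864a - 3456)
  -a**2 - 25a + 116 = (-(1/864)a - 29/864)(864a - 3456) + (0)
Last nonzero remainder: 864a - 3456. Dividing through by 864 gives the monic gcd a - 4.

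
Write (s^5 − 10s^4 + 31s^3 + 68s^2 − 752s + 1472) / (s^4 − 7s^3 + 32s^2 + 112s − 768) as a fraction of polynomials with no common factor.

(s^3 − 10s^2 + 47s − 92)/(s^2 − 7s + 48)

By polynomial division,
  s^5 − 10s^4 + 31s^3 + 68s^2 − 752s + 1472 = (s − 3)(s^4 − 7s^3 + 32s^2 + 112s − 768) + (−22s^3 + 52s^2 + 352s − 832)
  s^4 − 7s^3 + 32s^2 + 112s − 768 = (−(1/22)s + 51/242)(−22s^3 + 52s^2 + 352s − 832) + ((4482/121)s^2 − 71712/121)
  −22s^3 + 52s^2 + 352s − 832 = (−(1331/2241)s + 3146/2241)((4482/121)s^2 − 71712/121) + (0)
Last nonzero remainder: (4482/121)s^2 − 71712/121. Dividing through by 4482/121 gives the monic gcd s^2 − 16.
Cancel s^2 − 16 from numerator and denominator to get the reduced form.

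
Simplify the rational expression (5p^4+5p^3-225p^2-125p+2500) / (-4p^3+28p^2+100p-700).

Euclidean algorithm in ℚ[p]:
  5p^4+5p^3-225p^2-125p+2500 = (-(5/4)p-10)(-4p^3+28p^2+100p-700) + (180p^2-4500)
  -4p^3+28p^2+100p-700 = (-(1/45)p+7/45)(180p^2-4500) + (0)
Last nonzero remainder: 180p^2-4500. Dividing through by 180 gives the monic gcd p^2-25.
Cancel p^2-25 from numerator and denominator to get the reduced form.

(-5p^2-5p+100)/(4p-28)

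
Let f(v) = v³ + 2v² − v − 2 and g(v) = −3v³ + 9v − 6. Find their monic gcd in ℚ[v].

Apply the Euclidean algorithm:
  v³ + 2v² − v − 2 = (−1/3)(−3v³ + 9v − 6) + (2v² + 2v − 4)
  −3v³ + 9v − 6 = (−(3/2)v + 3/2)(2v² + 2v − 4) + (0)
Last nonzero remainder: 2v² + 2v − 4. Dividing through by 2 gives the monic gcd v² + v − 2.

v² + v − 2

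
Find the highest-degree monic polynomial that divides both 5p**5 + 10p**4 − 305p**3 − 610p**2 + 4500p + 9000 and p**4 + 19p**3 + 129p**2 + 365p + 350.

By polynomial division,
  5p**5 + 10p**4 − 305p**3 − 610p**2 + 4500p + 9000 = (5p − 85)(p**4 + 19p**3 + 129p**2 + 365p + 350) + (665p**3 + 8530p**2 + 33775p + 38750)
  p**4 + 19p**3 + 129p**2 + 365p + 350 = ((1/665)p + 821/88445)(665p**3 + 8530p**2 + 33775p + 38750) + (−(17160/17689)p**2 − (17160/2527)p − 171600/17689)
  665p**3 + 8530p**2 + 33775p + 38750 = (−(2352637/3432)p − 13708975/3432)(−(17160/17689)p**2 − (17160/2527)p − 171600/17689) + (0)
Last nonzero remainder: −(17160/17689)p**2 − (17160/2527)p − 171600/17689. Dividing through by −17160/17689 gives the monic gcd p**2 + 7p + 10.

p**2 + 7p + 10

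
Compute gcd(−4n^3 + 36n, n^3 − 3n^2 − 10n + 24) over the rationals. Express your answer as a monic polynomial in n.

Repeated division with remainder:
  −4n^3 + 36n = (−4)(n^3 − 3n^2 − 10n + 24) + (−12n^2 − 4n + 96)
  n^3 − 3n^2 − 10n + 24 = (−(1/12)n + 5/18)(−12n^2 − 4n + 96) + (−(8/9)n − 8/3)
  −12n^2 − 4n + 96 = ((27/2)n − 36)(−(8/9)n − 8/3) + (0)
Last nonzero remainder: −(8/9)n − 8/3. Dividing through by −8/9 gives the monic gcd n + 3.

n + 3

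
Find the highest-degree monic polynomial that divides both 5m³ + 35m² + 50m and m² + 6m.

By polynomial division,
  5m³ + 35m² + 50m = (5m + 5)(m² + 6m) + (20m)
  m² + 6m = ((1/20)m + 3/10)(20m) + (0)
Last nonzero remainder: 20m. Dividing through by 20 gives the monic gcd m.

m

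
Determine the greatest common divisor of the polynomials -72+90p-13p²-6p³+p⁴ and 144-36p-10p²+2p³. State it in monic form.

72-18p-5p²+p³

Euclidean algorithm in ℚ[p]:
  p⁴-6p³-13p²+90p-72 = ((1/2)p-1/2)(2p³-10p²-36p+144) + (0)
Last nonzero remainder: 2p³-10p²-36p+144. Dividing through by 2 gives the monic gcd p³-5p²-18p+72.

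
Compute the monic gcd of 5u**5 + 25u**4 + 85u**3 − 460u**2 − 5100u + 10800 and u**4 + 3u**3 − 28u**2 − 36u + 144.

u**3 − 28u + 48

Apply the Euclidean algorithm:
  5u**5 + 25u**4 + 85u**3 − 460u**2 − 5100u + 10800 = (5u + 10)(u**4 + 3u**3 − 28u**2 − 36u + 144) + (195u**3 − 5460u + 9360)
  u**4 + 3u**3 − 28u**2 − 36u + 144 = ((1/195)u + 1/65)(195u**3 − 5460u + 9360) + (0)
Last nonzero remainder: 195u**3 − 5460u + 9360. Dividing through by 195 gives the monic gcd u**3 − 28u + 48.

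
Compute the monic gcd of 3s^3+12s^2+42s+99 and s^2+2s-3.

s+3

Apply the Euclidean algorithm:
  3s^3+12s^2+42s+99 = (3s+6)(s^2+2s-3) + (39s+117)
  s^2+2s-3 = ((1/39)s-1/39)(39s+117) + (0)
Last nonzero remainder: 39s+117. Dividing through by 39 gives the monic gcd s+3.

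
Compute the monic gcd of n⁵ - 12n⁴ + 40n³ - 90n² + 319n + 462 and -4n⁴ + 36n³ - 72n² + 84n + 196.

n² - 6n - 7

Apply the Euclidean algorithm:
  n⁵ - 12n⁴ + 40n³ - 90n² + 319n + 462 = (-(1/4)n + 3/4)(-4n⁴ + 36n³ - 72n² + 84n + 196) + (-5n³ - 15n² + 305n + 315)
  -4n⁴ + 36n³ - 72n² + 84n + 196 = ((4/5)n - 48/5)(-5n³ - 15n² + 305n + 315) + (-460n² + 2760n + 3220)
  -5n³ - 15n² + 305n + 315 = ((1/92)n + 9/92)(-460n² + 2760n + 3220) + (0)
Last nonzero remainder: -460n² + 2760n + 3220. Dividing through by -460 gives the monic gcd n² - 6n - 7.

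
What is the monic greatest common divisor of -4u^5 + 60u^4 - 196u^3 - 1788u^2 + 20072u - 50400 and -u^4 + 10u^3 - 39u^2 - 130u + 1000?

Repeated division with remainder:
  -4u^5 + 60u^4 - 196u^3 - 1788u^2 + 20072u - 50400 = (4u - 20)(-u^4 + 10u^3 - 39u^2 - 130u + 1000) + (160u^3 - 2048u^2 + 13472u - 30400)
  -u^4 + 10u^3 - 39u^2 - 130u + 1000 = (-(1/160)u - 7/400)(160u^3 - 2048u^2 + 13472u - 30400) + ((234/25)u^2 - (2106/25)u + 468)
  160u^3 - 2048u^2 + 13472u - 30400 = ((2000/117)u - 7600/117)((234/25)u^2 - (2106/25)u + 468) + (0)
Last nonzero remainder: (234/25)u^2 - (2106/25)u + 468. Dividing through by 234/25 gives the monic gcd u^2 - 9u + 50.

u^2 - 9u + 50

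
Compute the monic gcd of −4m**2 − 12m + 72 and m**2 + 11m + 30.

Apply the Euclidean algorithm:
  −4m**2 − 12m + 72 = (−4)(m**2 + 11m + 30) + (32m + 192)
  m**2 + 11m + 30 = ((1/32)m + 5/32)(32m + 192) + (0)
Last nonzero remainder: 32m + 192. Dividing through by 32 gives the monic gcd m + 6.

m + 6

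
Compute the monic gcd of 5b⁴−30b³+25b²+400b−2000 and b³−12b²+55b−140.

b²−5b+20

By polynomial division,
  5b⁴−30b³+25b²+400b−2000 = (5b+30)(b³−12b²+55b−140) + (110b²−550b+2200)
  b³−12b²+55b−140 = ((1/110)b−7/110)(110b²−550b+2200) + (0)
Last nonzero remainder: 110b²−550b+2200. Dividing through by 110 gives the monic gcd b²−5b+20.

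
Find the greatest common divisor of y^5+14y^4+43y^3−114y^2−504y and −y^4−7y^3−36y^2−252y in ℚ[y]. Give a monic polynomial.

y^2+7y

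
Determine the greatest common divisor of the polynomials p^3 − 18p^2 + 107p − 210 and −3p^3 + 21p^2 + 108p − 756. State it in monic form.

Apply the Euclidean algorithm:
  p^3 − 18p^2 + 107p − 210 = (−1/3)(−3p^3 + 21p^2 + 108p − 756) + (−11p^2 + 143p − 462)
  −3p^3 + 21p^2 + 108p − 756 = ((3/11)p + 18/11)(−11p^2 + 143p − 462) + (0)
Last nonzero remainder: −11p^2 + 143p − 462. Dividing through by −11 gives the monic gcd p^2 − 13p + 42.

p^2 − 13p + 42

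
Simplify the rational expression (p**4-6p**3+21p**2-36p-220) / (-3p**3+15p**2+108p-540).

Euclidean algorithm in ℚ[p]:
  p**4-6p**3+21p**2-36p-220 = (-(1/3)p+1/3)(-3p**3+15p**2+108p-540) + (52p**2-252p-40)
  -3p**3+15p**2+108p-540 = (-(3/52)p+3/338)(52p**2-252p-40) + ((18240/169)p-91200/169)
  52p**2-252p-40 = ((2197/4560)p+169/2280)((18240/169)p-91200/169) + (0)
Last nonzero remainder: (18240/169)p-91200/169. Dividing through by 18240/169 gives the monic gcd p-5.
Cancel p-5 from numerator and denominator to get the reduced form.

(-p**3+p**2-16p-44)/(3p**2-108)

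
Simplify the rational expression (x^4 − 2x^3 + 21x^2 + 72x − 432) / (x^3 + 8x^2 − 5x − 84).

(x^2 − 3x + 36)/(x + 7)

Repeated division with remainder:
  x^4 − 2x^3 + 21x^2 + 72x − 432 = (x − 10)(x^3 + 8x^2 − 5x − 84) + (106x^2 + 106x − 1272)
  x^3 + 8x^2 − 5x − 84 = ((1/106)x + 7/106)(106x^2 + 106x − 1272) + (0)
Last nonzero remainder: 106x^2 + 106x − 1272. Dividing through by 106 gives the monic gcd x^2 + x − 12.
Cancel x^2 + x − 12 from numerator and denominator to get the reduced form.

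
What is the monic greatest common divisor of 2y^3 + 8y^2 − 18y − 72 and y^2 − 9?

y^2 − 9

Repeated division with remainder:
  2y^3 + 8y^2 − 18y − 72 = (2y + 8)(y^2 − 9) + (0)
The last nonzero remainder y^2 − 9 is already monic.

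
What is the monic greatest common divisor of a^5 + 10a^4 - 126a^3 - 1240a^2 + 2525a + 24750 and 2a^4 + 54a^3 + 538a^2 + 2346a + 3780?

a^2 + 14a + 45

By polynomial division,
  a^5 + 10a^4 - 126a^3 - 1240a^2 + 2525a + 24750 = ((1/2)a - 17/2)(2a^4 + 54a^3 + 538a^2 + 2346a + 3780) + (64a^3 + 2160a^2 + 20576a + 56880)
  2a^4 + 54a^3 + 538a^2 + 2346a + 3780 = ((1/32)a - 27/128)(64a^3 + 2160a^2 + 20576a + 56880) + ((2805/8)a^2 + (19635/4)a + 126225/8)
  64a^3 + 2160a^2 + 20576a + 56880 = ((512/2805)a + 10112/2805)((2805/8)a^2 + (19635/4)a + 126225/8) + (0)
Last nonzero remainder: (2805/8)a^2 + (19635/4)a + 126225/8. Dividing through by 2805/8 gives the monic gcd a^2 + 14a + 45.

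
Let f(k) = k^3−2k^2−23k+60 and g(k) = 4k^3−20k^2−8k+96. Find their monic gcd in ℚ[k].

Repeated division with remainder:
  k^3−2k^2−23k+60 = (1/4)(4k^3−20k^2−8k+96) + (3k^2−21k+36)
  4k^3−20k^2−8k+96 = ((4/3)k+8/3)(3k^2−21k+36) + (0)
Last nonzero remainder: 3k^2−21k+36. Dividing through by 3 gives the monic gcd k^2−7k+12.

k^2−7k+12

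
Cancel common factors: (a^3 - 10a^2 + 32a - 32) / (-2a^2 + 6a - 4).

(-a^2 + 8a - 16)/(2a - 2)

Repeated division with remainder:
  a^3 - 10a^2 + 32a - 32 = (-(1/2)a + 7/2)(-2a^2 + 6a - 4) + (9a - 18)
  -2a^2 + 6a - 4 = (-(2/9)a + 2/9)(9a - 18) + (0)
Last nonzero remainder: 9a - 18. Dividing through by 9 gives the monic gcd a - 2.
Cancel a - 2 from numerator and denominator to get the reduced form.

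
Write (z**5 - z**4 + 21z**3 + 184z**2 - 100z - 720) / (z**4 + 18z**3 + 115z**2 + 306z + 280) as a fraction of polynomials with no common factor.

Euclidean algorithm in ℚ[z]:
  z**5 - z**4 + 21z**3 + 184z**2 - 100z - 720 = (z - 19)(z**4 + 18z**3 + 115z**2 + 306z + 280) + (248z**3 + 2063z**2 + 5434z + 4600)
  z**4 + 18z**3 + 115z**2 + 306z + 280 = ((1/248)z + 2401/61504)(248z**3 + 2063z**2 + 5434z + 4600) + ((772065/61504)z**2 + (2316195/30752)z + 772065/7688)
  248z**3 + 2063z**2 + 5434z + 4600 = ((15252992/772065)z + 7072960/154413)((772065/61504)z**2 + (2316195/30752)z + 772065/7688) + (0)
Last nonzero remainder: (772065/61504)z**2 + (2316195/30752)z + 772065/7688. Dividing through by 772065/61504 gives the monic gcd z**2 + 6z + 8.
Cancel z**2 + 6z + 8 from numerator and denominator to get the reduced form.

(z**3 - 7z**2 + 55z - 90)/(z**2 + 12z + 35)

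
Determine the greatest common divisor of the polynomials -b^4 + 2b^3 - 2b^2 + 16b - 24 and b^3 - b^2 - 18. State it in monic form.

By polynomial division,
  -b^4 + 2b^3 - 2b^2 + 16b - 24 = (-b + 1)(b^3 - b^2 - 18) + (-b^2 - 2b - 6)
  b^3 - b^2 - 18 = (-b + 3)(-b^2 - 2b - 6) + (0)
Last nonzero remainder: -b^2 - 2b - 6. Dividing through by -1 gives the monic gcd b^2 + 2b + 6.

b^2 + 2b + 6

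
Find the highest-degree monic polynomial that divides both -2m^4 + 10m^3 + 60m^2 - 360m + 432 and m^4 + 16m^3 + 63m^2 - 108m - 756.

m^2 + 3m - 18

Repeated division with remainder:
  -2m^4 + 10m^3 + 60m^2 - 360m + 432 = (-2)(m^4 + 16m^3 + 63m^2 - 108m - 756) + (42m^3 + 186m^2 - 576m - 1080)
  m^4 + 16m^3 + 63m^2 - 108m - 756 = ((1/42)m + 27/98)(42m^3 + 186m^2 - 576m - 1080) + ((1248/49)m^2 + (3744/49)m - 22464/49)
  42m^3 + 186m^2 - 576m - 1080 = ((343/208)m + 245/104)((1248/49)m^2 + (3744/49)m - 22464/49) + (0)
Last nonzero remainder: (1248/49)m^2 + (3744/49)m - 22464/49. Dividing through by 1248/49 gives the monic gcd m^2 + 3m - 18.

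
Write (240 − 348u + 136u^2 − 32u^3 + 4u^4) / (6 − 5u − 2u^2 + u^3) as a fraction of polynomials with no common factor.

Apply the Euclidean algorithm:
  4u^4 − 32u^3 + 136u^2 − 348u + 240 = (4u − 24)(u^3 − 2u^2 − 5u + 6) + (108u^2 − 492u + 384)
  u^3 − 2u^2 − 5u + 6 = ((1/108)u + 23/972)(108u^2 − 492u + 384) + ((250/81)u − 250/81)
  108u^2 − 492u + 384 = ((4374/125)u − 15552/125)((250/81)u − 250/81) + (0)
Last nonzero remainder: (250/81)u − 250/81. Dividing through by 250/81 gives the monic gcd u − 1.
Cancel u − 1 from numerator and denominator to get the reduced form.

(−240 + 108u − 28u^2 + 4u^3)/(−6 − u + u^2)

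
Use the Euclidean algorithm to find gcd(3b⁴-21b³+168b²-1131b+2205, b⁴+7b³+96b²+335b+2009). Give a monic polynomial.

Repeated division with remainder:
  3b⁴-21b³+168b²-1131b+2205 = (3)(b⁴+7b³+96b²+335b+2009) + (-42b³-120b²-2136b-3822)
  b⁴+7b³+96b²+335b+2009 = (-(1/42)b-29/294)(-42b³-120b²-2136b-3822) + ((1632/49)b²+(1632/49)b+1632)
  -42b³-120b²-2136b-3822 = (-(343/272)b-637/272)((1632/49)b²+(1632/49)b+1632) + (0)
Last nonzero remainder: (1632/49)b²+(1632/49)b+1632. Dividing through by 1632/49 gives the monic gcd b²+b+49.

b²+b+49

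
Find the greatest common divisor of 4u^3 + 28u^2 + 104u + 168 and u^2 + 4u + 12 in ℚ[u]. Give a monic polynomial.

1

Repeated division with remainder:
  4u^3 + 28u^2 + 104u + 168 = (4u + 12)(u^2 + 4u + 12) + (8u + 24)
  u^2 + 4u + 12 = ((1/8)u + 1/8)(8u + 24) + (9)
  8u + 24 = ((8/9)u + 8/3)(9) + (0)
The last nonzero remainder is the constant 9, so the polynomials are coprime and gcd = 1.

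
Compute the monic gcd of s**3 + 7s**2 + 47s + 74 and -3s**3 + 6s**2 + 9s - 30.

By polynomial division,
  s**3 + 7s**2 + 47s + 74 = (-1/3)(-3s**3 + 6s**2 + 9s - 30) + (9s**2 + 50s + 64)
  -3s**3 + 6s**2 + 9s - 30 = (-(1/3)s + 68/27)(9s**2 + 50s + 64) + (-(2581/27)s - 5162/27)
  9s**2 + 50s + 64 = (-(243/2581)s - 864/2581)(-(2581/27)s - 5162/27) + (0)
Last nonzero remainder: -(2581/27)s - 5162/27. Dividing through by -2581/27 gives the monic gcd s + 2.

s + 2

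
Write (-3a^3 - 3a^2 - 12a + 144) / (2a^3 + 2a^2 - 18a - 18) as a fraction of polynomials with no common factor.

Apply the Euclidean algorithm:
  -3a^3 - 3a^2 - 12a + 144 = (-3/2)(2a^3 + 2a^2 - 18a - 18) + (-39a + 117)
  2a^3 + 2a^2 - 18a - 18 = (-(2/39)a^2 - (8/39)a - 2/13)(-39a + 117) + (0)
Last nonzero remainder: -39a + 117. Dividing through by -39 gives the monic gcd a - 3.
Cancel a - 3 from numerator and denominator to get the reduced form.

(-3a^2 - 12a - 48)/(2a^2 + 8a + 6)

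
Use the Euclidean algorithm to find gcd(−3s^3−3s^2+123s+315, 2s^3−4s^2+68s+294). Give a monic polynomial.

s+3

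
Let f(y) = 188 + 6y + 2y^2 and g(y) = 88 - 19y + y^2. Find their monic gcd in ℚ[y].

Apply the Euclidean algorithm:
  2y^2 + 6y + 188 = (2)(y^2 - 19y + 88) + (44y + 12)
  y^2 - 19y + 88 = ((1/44)y - 53/121)(44y + 12) + (11284/121)
  44y + 12 = ((1331/2821)y + 363/2821)(11284/121) + (0)
The last nonzero remainder is the constant 11284/121, so the polynomials are coprime and gcd = 1.

1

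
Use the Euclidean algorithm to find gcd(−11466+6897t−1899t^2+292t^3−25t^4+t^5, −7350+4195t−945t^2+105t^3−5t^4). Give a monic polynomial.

−294+109t−16t^2+t^3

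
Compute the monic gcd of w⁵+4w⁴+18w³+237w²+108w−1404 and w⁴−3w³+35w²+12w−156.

w³−5w²+45w−78

By polynomial division,
  w⁵+4w⁴+18w³+237w²+108w−1404 = (w+7)(w⁴−3w³+35w²+12w−156) + (4w³−20w²+180w−312)
  w⁴−3w³+35w²+12w−156 = ((1/4)w+1/2)(4w³−20w²+180w−312) + (0)
Last nonzero remainder: 4w³−20w²+180w−312. Dividing through by 4 gives the monic gcd w³−5w²+45w−78.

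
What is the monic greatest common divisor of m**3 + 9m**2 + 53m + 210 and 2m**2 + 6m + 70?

m**2 + 3m + 35

Repeated division with remainder:
  m**3 + 9m**2 + 53m + 210 = ((1/2)m + 3)(2m**2 + 6m + 70) + (0)
Last nonzero remainder: 2m**2 + 6m + 70. Dividing through by 2 gives the monic gcd m**2 + 3m + 35.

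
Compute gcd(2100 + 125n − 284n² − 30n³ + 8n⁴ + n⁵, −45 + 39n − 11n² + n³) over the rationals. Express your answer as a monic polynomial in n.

15 − 8n + n²

Euclidean algorithm in ℚ[n]:
  n⁵ + 8n⁴ − 30n³ − 284n² + 125n + 2100 = (n² + 19n + 140)(n³ − 11n² + 39n − 45) + (560n² − 4480n + 8400)
  n³ − 11n² + 39n − 45 = ((1/560)n − 3/560)(560n² − 4480n + 8400) + (0)
Last nonzero remainder: 560n² − 4480n + 8400. Dividing through by 560 gives the monic gcd n² − 8n + 15.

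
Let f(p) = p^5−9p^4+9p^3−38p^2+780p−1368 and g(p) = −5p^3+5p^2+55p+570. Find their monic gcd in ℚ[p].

p^3−p^2−11p−114

By polynomial division,
  p^5−9p^4+9p^3−38p^2+780p−1368 = (−(1/5)p^2+(8/5)p−12/5)(−5p^3+5p^2+55p+570) + (0)
Last nonzero remainder: −5p^3+5p^2+55p+570. Dividing through by −5 gives the monic gcd p^3−p^2−11p−114.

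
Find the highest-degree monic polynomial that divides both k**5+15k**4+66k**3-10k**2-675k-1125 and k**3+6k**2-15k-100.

Repeated division with remainder:
  k**5+15k**4+66k**3-10k**2-675k-1125 = (k**2+9k+27)(k**3+6k**2-15k-100) + (63k**2+630k+1575)
  k**3+6k**2-15k-100 = ((1/63)k-4/63)(63k**2+630k+1575) + (0)
Last nonzero remainder: 63k**2+630k+1575. Dividing through by 63 gives the monic gcd k**2+10k+25.

k**2+10k+25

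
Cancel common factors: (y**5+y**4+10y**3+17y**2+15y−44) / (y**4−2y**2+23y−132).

(y**3+2y**2+y−4)/(y**2+y−12)

Apply the Euclidean algorithm:
  y**5+y**4+10y**3+17y**2+15y−44 = (y+1)(y**4−2y**2+23y−132) + (12y**3−4y**2+124y+88)
  y**4−2y**2+23y−132 = ((1/12)y+1/36)(12y**3−4y**2+124y+88) + (−(110/9)y**2+(110/9)y−1210/9)
  12y**3−4y**2+124y+88 = (−(54/55)y−36/55)(−(110/9)y**2+(110/9)y−1210/9) + (0)
Last nonzero remainder: −(110/9)y**2+(110/9)y−1210/9. Dividing through by −110/9 gives the monic gcd y**2−y+11.
Cancel y**2−y+11 from numerator and denominator to get the reduced form.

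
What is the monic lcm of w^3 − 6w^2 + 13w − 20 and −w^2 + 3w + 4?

w^4 − 5w^3 + 7w^2 − 7w − 20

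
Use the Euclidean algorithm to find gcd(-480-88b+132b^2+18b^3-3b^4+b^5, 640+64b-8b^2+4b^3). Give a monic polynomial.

Apply the Euclidean algorithm:
  b^5-3b^4+18b^3+132b^2-88b-480 = ((1/4)b^2-(1/4)b)(4b^3-8b^2+64b+640) + (-12b^2+72b-480)
  4b^3-8b^2+64b+640 = (-(1/3)b-4/3)(-12b^2+72b-480) + (0)
Last nonzero remainder: -12b^2+72b-480. Dividing through by -12 gives the monic gcd b^2-6b+40.

40-6b+b^2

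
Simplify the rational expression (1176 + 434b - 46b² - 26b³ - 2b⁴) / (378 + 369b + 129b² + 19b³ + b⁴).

Repeated division with remainder:
  -2b⁴ - 26b³ - 46b² + 434b + 1176 = (-2)(b⁴ + 19b³ + 129b² + 369b + 378) + (12b³ + 212b² + 1172b + 1932)
  b⁴ + 19b³ + 129b² + 369b + 378 = ((1/12)b + 1/9)(12b³ + 212b² + 1172b + 1932) + ((70/9)b² + (700/9)b + 490/3)
  12b³ + 212b² + 1172b + 1932 = ((54/35)b + 414/35)((70/9)b² + (700/9)b + 490/3) + (0)
Last nonzero remainder: (70/9)b² + (700/9)b + 490/3. Dividing through by 70/9 gives the monic gcd b² + 10b + 21.
Cancel b² + 10b + 21 from numerator and denominator to get the reduced form.

(56 - 6b - 2b²)/(18 + 9b + b²)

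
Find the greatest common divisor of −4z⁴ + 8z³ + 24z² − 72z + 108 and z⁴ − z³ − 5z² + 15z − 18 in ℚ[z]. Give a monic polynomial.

z³ + z² − 3z + 9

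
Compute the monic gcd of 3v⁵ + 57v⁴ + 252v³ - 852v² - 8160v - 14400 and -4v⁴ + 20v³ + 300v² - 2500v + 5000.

v² + 5v - 50

Euclidean algorithm in ℚ[v]:
  3v⁵ + 57v⁴ + 252v³ - 852v² - 8160v - 14400 = (-(3/4)v - 18)(-4v⁴ + 20v³ + 300v² - 2500v + 5000) + (837v³ + 2673v² - 49410v + 75600)
  -4v⁴ + 20v³ + 300v² - 2500v + 5000 = (-(4/837)v + 1016/25947)(837v³ + 2673v² - 49410v + 75600) + (-(39204/961)v² - (196020/961)v + 1960200/961)
  837v³ + 2673v² - 49410v + 75600 = (-(29791/1452)v + 13454/363)(-(39204/961)v² - (196020/961)v + 1960200/961) + (0)
Last nonzero remainder: -(39204/961)v² - (196020/961)v + 1960200/961. Dividing through by -39204/961 gives the monic gcd v² + 5v - 50.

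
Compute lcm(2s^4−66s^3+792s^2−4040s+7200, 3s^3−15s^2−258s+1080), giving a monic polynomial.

s^5−24s^4+99s^3+1544s^2−14580s+32400

Euclidean algorithm in ℚ[s]:
  2s^4−66s^3+792s^2−4040s+7200 = ((2/3)s−56/3)(3s^3−15s^2−258s+1080) + (684s^2−9576s+27360)
  3s^3−15s^2−258s+1080 = ((1/228)s+3/76)(684s^2−9576s+27360) + (0)
Last nonzero remainder: 684s^2−9576s+27360. Dividing through by 684 gives the monic gcd s^2−14s+40.
Then lcm(f, g) = f·g / gcd(f, g); expanding and making the result monic gives the answer.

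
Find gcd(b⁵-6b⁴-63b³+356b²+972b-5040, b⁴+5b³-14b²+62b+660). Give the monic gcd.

Repeated division with remainder:
  b⁵-6b⁴-63b³+356b²+972b-5040 = (b-11)(b⁴+5b³-14b²+62b+660) + (6b³+140b²+994b+2220)
  b⁴+5b³-14b²+62b+660 = ((1/6)b-55/18)(6b³+140b²+994b+2220) + ((2233/9)b²+(24563/9)b+22330/3)
  6b³+140b²+994b+2220 = ((54/2233)b+666/2233)((2233/9)b²+(24563/9)b+22330/3) + (0)
Last nonzero remainder: (2233/9)b²+(24563/9)b+22330/3. Dividing through by 2233/9 gives the monic gcd b²+11b+30.

b²+11b+30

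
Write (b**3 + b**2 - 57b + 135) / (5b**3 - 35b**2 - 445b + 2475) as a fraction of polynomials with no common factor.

(b - 3)/(5b - 55)

Repeated division with remainder:
  b**3 + b**2 - 57b + 135 = (1/5)(5b**3 - 35b**2 - 445b + 2475) + (8b**2 + 32b - 360)
  5b**3 - 35b**2 - 445b + 2475 = ((5/8)b - 55/8)(8b**2 + 32b - 360) + (0)
Last nonzero remainder: 8b**2 + 32b - 360. Dividing through by 8 gives the monic gcd b**2 + 4b - 45.
Cancel b**2 + 4b - 45 from numerator and denominator to get the reduced form.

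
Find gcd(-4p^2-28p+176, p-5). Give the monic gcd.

Euclidean algorithm in ℚ[p]:
  -4p^2-28p+176 = (-4p-48)(p-5) + (-64)
  p-5 = (-(1/64)p+5/64)(-64) + (0)
The last nonzero remainder is the constant -64, so the polynomials are coprime and gcd = 1.

1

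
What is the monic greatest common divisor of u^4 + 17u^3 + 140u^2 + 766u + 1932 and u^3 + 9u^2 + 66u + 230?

u^2 + 4u + 46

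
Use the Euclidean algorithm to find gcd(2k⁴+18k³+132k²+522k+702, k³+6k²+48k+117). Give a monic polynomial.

Repeated division with remainder:
  2k⁴+18k³+132k²+522k+702 = (2k+6)(k³+6k²+48k+117) + (0)
The last nonzero remainder k³+6k²+48k+117 is already monic.

k³+6k²+48k+117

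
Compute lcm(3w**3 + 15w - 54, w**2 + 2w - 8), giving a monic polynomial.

By polynomial division,
  3w**3 + 15w - 54 = (3w - 6)(w**2 + 2w - 8) + (51w - 102)
  w**2 + 2w - 8 = ((1/51)w + 4/51)(51w - 102) + (0)
Last nonzero remainder: 51w - 102. Dividing through by 51 gives the monic gcd w - 2.
Then lcm(f, g) = f·g / gcd(f, g); expanding and making the result monic gives the answer.

w**4 + 4w**3 + 5w**2 + 2w - 72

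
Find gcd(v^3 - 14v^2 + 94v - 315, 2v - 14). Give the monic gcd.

v - 7

Apply the Euclidean algorithm:
  v^3 - 14v^2 + 94v - 315 = ((1/2)v^2 - (7/2)v + 45/2)(2v - 14) + (0)
Last nonzero remainder: 2v - 14. Dividing through by 2 gives the monic gcd v - 7.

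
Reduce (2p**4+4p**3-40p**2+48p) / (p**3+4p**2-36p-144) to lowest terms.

Apply the Euclidean algorithm:
  2p**4+4p**3-40p**2+48p = (2p-4)(p**3+4p**2-36p-144) + (48p**2+192p-576)
  p**3+4p**2-36p-144 = ((1/48)p)(48p**2+192p-576) + (-24p-144)
  48p**2+192p-576 = (-2p+4)(-24p-144) + (0)
Last nonzero remainder: -24p-144. Dividing through by -24 gives the monic gcd p+6.
Cancel p+6 from numerator and denominator to get the reduced form.

(2p**3-8p**2+8p)/(p**2-2p-24)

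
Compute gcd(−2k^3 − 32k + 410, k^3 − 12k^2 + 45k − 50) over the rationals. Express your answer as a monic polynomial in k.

k − 5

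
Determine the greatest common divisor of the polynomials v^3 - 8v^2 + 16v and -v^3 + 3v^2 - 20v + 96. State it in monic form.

Repeated division with remainder:
  v^3 - 8v^2 + 16v = (-1)(-v^3 + 3v^2 - 20v + 96) + (-5v^2 - 4v + 96)
  -v^3 + 3v^2 - 20v + 96 = ((1/5)v - 19/25)(-5v^2 - 4v + 96) + (-(1056/25)v + 4224/25)
  -5v^2 - 4v + 96 = ((125/1056)v + 25/44)(-(1056/25)v + 4224/25) + (0)
Last nonzero remainder: -(1056/25)v + 4224/25. Dividing through by -1056/25 gives the monic gcd v - 4.

v - 4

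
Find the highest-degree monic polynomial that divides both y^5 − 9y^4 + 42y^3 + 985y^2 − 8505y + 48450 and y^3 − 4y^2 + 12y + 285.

y^2 − 9y + 57

Repeated division with remainder:
  y^5 − 9y^4 + 42y^3 + 985y^2 − 8505y + 48450 = (y^2 − 5y + 10)(y^3 − 4y^2 + 12y + 285) + (800y^2 − 7200y + 45600)
  y^3 − 4y^2 + 12y + 285 = ((1/800)y + 1/160)(800y^2 − 7200y + 45600) + (0)
Last nonzero remainder: 800y^2 − 7200y + 45600. Dividing through by 800 gives the monic gcd y^2 − 9y + 57.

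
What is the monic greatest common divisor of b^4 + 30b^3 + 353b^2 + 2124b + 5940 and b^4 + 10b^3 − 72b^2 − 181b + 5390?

Euclidean algorithm in ℚ[b]:
  b^4 + 30b^3 + 353b^2 + 2124b + 5940 = (b^4 + 10b^3 − 72b^2 − 181b + 5390) + (20b^3 + 425b^2 + 2305b + 550)
  b^4 + 10b^3 − 72b^2 − 181b + 5390 = ((1/20)b − 9/16)(20b^3 + 425b^2 + 2305b + 550) + ((829/16)b^2 + (17409/16)b + 45595/8)
  20b^3 + 425b^2 + 2305b + 550 = ((320/829)b + 80/829)((829/16)b^2 + (17409/16)b + 45595/8) + (0)
Last nonzero remainder: (829/16)b^2 + (17409/16)b + 45595/8. Dividing through by 829/16 gives the monic gcd b^2 + 21b + 110.

b^2 + 21b + 110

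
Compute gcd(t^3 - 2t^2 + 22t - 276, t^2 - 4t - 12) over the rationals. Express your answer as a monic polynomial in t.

t - 6

Euclidean algorithm in ℚ[t]:
  t^3 - 2t^2 + 22t - 276 = (t + 2)(t^2 - 4t - 12) + (42t - 252)
  t^2 - 4t - 12 = ((1/42)t + 1/21)(42t - 252) + (0)
Last nonzero remainder: 42t - 252. Dividing through by 42 gives the monic gcd t - 6.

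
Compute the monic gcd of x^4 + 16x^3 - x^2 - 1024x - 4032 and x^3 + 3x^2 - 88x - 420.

x + 7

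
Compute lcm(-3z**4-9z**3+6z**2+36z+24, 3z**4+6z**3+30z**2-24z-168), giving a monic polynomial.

z**6+5z**5+18z**4+26z**3-60z**2-184z-112

By polynomial division,
  -3z**4-9z**3+6z**2+36z+24 = (-1)(3z**4+6z**3+30z**2-24z-168) + (-3z**3+36z**2+12z-144)
  3z**4+6z**3+30z**2-24z-168 = (-z-14)(-3z**3+36z**2+12z-144) + (546z**2-2184)
  -3z**3+36z**2+12z-144 = (-(1/182)z+6/91)(546z**2-2184) + (0)
Last nonzero remainder: 546z**2-2184. Dividing through by 546 gives the monic gcd z**2-4.
Then lcm(f, g) = f·g / gcd(f, g); expanding and making the result monic gives the answer.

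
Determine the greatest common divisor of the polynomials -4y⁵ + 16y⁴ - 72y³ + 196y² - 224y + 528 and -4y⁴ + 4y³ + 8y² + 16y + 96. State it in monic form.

By polynomial division,
  -4y⁵ + 16y⁴ - 72y³ + 196y² - 224y + 528 = (y - 3)(-4y⁴ + 4y³ + 8y² + 16y + 96) + (-68y³ + 204y² - 272y + 816)
  -4y⁴ + 4y³ + 8y² + 16y + 96 = ((1/17)y + 2/17)(-68y³ + 204y² - 272y + 816) + (0)
Last nonzero remainder: -68y³ + 204y² - 272y + 816. Dividing through by -68 gives the monic gcd y³ - 3y² + 4y - 12.

y³ - 3y² + 4y - 12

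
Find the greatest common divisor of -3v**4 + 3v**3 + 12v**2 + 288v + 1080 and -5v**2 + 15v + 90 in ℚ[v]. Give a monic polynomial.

Apply the Euclidean algorithm:
  -3v**4 + 3v**3 + 12v**2 + 288v + 1080 = ((3/5)v**2 + (6/5)v + 12)(-5v**2 + 15v + 90) + (0)
Last nonzero remainder: -5v**2 + 15v + 90. Dividing through by -5 gives the monic gcd v**2 - 3v - 18.

v**2 - 3v - 18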